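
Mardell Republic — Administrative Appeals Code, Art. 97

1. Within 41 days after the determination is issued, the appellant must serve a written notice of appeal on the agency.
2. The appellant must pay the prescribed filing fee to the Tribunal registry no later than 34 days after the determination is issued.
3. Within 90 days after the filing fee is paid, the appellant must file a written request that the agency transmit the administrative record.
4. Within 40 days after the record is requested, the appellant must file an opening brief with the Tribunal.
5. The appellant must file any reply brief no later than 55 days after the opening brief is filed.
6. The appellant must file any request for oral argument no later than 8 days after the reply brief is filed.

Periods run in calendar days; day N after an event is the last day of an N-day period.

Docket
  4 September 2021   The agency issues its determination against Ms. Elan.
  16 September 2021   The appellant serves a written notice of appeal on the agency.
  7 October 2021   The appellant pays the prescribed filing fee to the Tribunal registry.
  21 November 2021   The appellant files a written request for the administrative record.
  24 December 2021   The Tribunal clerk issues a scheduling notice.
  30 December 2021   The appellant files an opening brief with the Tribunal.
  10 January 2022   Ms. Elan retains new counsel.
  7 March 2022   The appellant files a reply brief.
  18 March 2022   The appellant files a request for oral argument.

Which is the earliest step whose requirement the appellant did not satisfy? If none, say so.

Step 1 — counting 41 days from 4 September 2021 (when the determination is issued) gives a deadline of 15 October 2021; completed 16 September 2021, before the deadline.
Step 2 — counting 34 days from 4 September 2021 (when the determination is issued) gives a deadline of 8 October 2021; completed 7 October 2021, before the deadline.
Step 3 — counting 90 days from 7 October 2021 (when the filing fee is paid) gives a deadline of 5 January 2022; completed 21 November 2021, before the deadline.
Step 4 — counting 40 days from 21 November 2021 (when the record is requested) gives a deadline of 31 December 2021; completed 30 December 2021, before the deadline.
Step 5 — counting 55 days from 30 December 2021 (when the opening brief is filed) gives a deadline of 23 February 2022; 7 March 2022 misses that deadline by 12 days.

Step 5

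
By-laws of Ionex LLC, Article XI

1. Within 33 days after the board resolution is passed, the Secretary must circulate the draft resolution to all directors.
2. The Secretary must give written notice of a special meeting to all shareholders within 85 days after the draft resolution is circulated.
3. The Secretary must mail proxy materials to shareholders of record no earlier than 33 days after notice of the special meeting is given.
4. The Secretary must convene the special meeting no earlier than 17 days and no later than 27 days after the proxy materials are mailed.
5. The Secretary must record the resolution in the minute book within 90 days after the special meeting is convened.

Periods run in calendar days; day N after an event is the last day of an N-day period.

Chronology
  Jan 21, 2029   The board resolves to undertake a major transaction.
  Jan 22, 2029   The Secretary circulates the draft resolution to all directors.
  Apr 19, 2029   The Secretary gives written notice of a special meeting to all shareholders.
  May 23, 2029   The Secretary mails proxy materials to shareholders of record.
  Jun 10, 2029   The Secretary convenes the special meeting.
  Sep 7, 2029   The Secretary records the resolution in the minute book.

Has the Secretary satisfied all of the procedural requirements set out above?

(1) due by Jan 21, 2029 + 33 days = Feb 23, 2029; Jan 22, 2029 is within that limit.
(2) due by Jan 22, 2029 + 85 days = Apr 17, 2029; done Apr 19, 2029 — 2 days late.

No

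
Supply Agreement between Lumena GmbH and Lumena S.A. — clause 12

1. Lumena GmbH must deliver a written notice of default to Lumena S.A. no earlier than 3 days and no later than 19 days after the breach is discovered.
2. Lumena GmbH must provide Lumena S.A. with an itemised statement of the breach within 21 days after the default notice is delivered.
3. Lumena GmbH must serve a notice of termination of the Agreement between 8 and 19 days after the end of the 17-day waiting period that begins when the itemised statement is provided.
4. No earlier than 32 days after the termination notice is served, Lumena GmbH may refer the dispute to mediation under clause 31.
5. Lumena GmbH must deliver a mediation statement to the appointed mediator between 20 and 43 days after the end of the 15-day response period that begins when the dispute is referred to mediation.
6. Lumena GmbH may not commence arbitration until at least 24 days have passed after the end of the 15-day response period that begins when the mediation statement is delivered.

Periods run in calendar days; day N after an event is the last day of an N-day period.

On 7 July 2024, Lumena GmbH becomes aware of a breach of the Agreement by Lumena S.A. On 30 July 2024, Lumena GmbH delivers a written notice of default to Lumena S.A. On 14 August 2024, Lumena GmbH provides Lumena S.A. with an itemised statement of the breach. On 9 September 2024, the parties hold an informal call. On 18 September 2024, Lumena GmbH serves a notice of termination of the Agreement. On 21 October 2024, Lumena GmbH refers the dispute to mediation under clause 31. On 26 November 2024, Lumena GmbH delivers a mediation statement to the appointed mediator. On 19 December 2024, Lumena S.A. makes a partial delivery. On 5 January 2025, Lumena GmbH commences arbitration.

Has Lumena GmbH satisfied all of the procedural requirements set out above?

No

(1) the permitted window runs from 7 July 2024 + 3 = 10 July 2024 to 7 July 2024 + 19 = 26 July 2024; done 30 July 2024 — 4 days after the window closed.
No need to go further; step 1 was not satisfied.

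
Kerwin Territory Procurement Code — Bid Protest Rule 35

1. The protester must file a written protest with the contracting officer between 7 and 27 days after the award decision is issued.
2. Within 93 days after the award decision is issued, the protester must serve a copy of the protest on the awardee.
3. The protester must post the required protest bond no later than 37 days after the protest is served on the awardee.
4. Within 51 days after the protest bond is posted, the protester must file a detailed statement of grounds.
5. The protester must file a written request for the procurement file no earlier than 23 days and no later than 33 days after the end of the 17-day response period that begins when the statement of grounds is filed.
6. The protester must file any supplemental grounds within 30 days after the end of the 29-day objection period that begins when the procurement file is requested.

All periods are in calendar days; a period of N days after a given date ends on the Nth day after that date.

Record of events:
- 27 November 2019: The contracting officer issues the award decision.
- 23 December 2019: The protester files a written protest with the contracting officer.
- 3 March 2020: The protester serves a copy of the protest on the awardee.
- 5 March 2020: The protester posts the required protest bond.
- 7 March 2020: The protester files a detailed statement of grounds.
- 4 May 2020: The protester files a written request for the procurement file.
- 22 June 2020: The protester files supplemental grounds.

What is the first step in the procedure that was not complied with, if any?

Step 1 — 7 and 27 days from 27 November 2019 (when the award decision is issued) are 4 December 2019 and 24 December 2019 respectively; done 23 December 2019, which is between those dates.
Step 2 — counting 93 days from 27 November 2019 (when the award decision is issued) gives a deadline of 28 February 2020; 3 March 2020 misses that deadline by 4 days.
No need to go further; step 2 was not satisfied.

Step 2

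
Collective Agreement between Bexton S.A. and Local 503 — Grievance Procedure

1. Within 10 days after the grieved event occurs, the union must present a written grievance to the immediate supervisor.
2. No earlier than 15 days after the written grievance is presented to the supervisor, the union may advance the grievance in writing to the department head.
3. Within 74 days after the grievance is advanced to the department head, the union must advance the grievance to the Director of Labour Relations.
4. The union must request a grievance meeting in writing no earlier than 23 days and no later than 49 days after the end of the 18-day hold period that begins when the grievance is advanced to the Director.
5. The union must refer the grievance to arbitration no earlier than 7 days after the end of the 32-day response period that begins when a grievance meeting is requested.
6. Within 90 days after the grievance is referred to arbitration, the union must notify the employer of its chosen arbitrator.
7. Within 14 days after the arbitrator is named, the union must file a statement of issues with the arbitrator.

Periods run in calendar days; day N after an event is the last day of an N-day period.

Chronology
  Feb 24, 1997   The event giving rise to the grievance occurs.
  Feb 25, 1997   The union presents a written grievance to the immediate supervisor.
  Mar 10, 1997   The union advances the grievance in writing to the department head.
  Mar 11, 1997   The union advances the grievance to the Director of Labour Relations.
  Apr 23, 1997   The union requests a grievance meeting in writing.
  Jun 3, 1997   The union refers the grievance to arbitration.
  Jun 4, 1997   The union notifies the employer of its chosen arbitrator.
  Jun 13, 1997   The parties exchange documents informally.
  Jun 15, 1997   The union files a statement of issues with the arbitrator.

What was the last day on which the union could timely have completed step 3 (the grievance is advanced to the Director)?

Step 3 runs from Mar 10, 1997, when the grievance is advanced to the department head. 74 days after Mar 10, 1997 is May 23, 1997.

May 23, 1997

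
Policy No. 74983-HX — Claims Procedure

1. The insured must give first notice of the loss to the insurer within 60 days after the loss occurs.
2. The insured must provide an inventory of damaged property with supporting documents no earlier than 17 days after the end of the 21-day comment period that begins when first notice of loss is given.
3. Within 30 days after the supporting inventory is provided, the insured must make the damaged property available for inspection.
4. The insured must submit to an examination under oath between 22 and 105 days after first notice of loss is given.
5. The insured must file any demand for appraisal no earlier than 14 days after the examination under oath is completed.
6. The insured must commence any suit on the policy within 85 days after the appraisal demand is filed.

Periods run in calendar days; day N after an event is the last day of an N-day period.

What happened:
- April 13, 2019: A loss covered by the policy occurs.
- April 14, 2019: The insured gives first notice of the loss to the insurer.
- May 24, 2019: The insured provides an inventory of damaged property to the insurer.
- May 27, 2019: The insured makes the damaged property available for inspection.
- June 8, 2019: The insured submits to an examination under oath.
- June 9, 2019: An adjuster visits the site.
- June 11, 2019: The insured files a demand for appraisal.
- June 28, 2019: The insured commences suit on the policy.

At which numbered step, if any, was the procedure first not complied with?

Step 5

Step 1: 60 days after April 13, 2019 (when the loss occurs) is June 12, 2019; done April 14, 2019 — timely.
Step 2: the earliest permitted date is 17 days after May 5, 2019 (end of the 21-day comment period, which began when first notice of loss is given on April 14, 2019), i.e. May 22, 2019; done May 24, 2019 — permitted.
Step 3: 30 days after May 24, 2019 (when the supporting inventory is provided) is June 23, 2019; May 27, 2019 is within that limit.
Step 4: the window is 22–105 days after April 14, 2019 (when first notice of loss is given), so May 6, 2019 through July 28, 2019; done June 8, 2019, which is between those dates.
Step 5: the earliest permitted date is 14 days after June 8, 2019 (when the examination under oath is completed), i.e. June 22, 2019; acted on June 11, 2019, 11 days prematurely.
Later steps need not be reached.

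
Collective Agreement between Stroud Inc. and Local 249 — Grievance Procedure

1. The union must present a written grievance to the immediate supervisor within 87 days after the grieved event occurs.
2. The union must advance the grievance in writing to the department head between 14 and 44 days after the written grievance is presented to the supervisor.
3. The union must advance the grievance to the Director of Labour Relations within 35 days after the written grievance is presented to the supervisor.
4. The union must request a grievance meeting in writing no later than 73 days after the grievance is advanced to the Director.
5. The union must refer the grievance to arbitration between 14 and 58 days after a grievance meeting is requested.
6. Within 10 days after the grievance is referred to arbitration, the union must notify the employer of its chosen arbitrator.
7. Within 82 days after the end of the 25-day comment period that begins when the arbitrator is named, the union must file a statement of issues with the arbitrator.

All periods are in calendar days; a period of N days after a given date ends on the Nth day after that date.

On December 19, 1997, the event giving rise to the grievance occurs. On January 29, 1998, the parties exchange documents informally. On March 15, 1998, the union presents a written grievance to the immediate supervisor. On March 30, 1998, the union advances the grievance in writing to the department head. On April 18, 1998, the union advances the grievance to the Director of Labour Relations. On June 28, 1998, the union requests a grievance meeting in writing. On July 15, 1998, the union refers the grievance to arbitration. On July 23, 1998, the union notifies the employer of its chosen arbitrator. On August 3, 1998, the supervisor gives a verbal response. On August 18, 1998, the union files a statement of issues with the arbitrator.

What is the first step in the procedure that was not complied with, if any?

None — every step was satisfied

Step 1: 87 days after December 19, 1997 (when the grieved event occurs) is March 16, 1998; March 15, 1998 is within that limit.
Step 2: the window is 14–44 days after March 15, 1998 (when the written grievance is presented to the supervisor), so March 29, 1998 through April 28, 1998; done March 30, 1998 — within the window.
Step 3: 35 days after March 15, 1998 (when the written grievance is presented to the supervisor) is April 19, 1998; done April 18, 1998 — timely.
Step 4: 73 days after April 18, 1998 (when the grievance is advanced to the Director) is June 30, 1998; completed June 28, 1998, before the deadline.
Step 5: the window is 14–58 days after June 28, 1998 (when a grievance meeting is requested), so July 12, 1998 through August 25, 1998; July 15, 1998 falls inside that range.
Step 6: 10 days after July 15, 1998 (when the grievance is referred to arbitration) is July 25, 1998; done July 23, 1998 — timely.
Step 7: 82 days after August 17, 1998 (end of the 25-day comment period, which began when the arbitrator is named on July 23, 1998) is November 7, 1998; completed August 18, 1998, before the deadline.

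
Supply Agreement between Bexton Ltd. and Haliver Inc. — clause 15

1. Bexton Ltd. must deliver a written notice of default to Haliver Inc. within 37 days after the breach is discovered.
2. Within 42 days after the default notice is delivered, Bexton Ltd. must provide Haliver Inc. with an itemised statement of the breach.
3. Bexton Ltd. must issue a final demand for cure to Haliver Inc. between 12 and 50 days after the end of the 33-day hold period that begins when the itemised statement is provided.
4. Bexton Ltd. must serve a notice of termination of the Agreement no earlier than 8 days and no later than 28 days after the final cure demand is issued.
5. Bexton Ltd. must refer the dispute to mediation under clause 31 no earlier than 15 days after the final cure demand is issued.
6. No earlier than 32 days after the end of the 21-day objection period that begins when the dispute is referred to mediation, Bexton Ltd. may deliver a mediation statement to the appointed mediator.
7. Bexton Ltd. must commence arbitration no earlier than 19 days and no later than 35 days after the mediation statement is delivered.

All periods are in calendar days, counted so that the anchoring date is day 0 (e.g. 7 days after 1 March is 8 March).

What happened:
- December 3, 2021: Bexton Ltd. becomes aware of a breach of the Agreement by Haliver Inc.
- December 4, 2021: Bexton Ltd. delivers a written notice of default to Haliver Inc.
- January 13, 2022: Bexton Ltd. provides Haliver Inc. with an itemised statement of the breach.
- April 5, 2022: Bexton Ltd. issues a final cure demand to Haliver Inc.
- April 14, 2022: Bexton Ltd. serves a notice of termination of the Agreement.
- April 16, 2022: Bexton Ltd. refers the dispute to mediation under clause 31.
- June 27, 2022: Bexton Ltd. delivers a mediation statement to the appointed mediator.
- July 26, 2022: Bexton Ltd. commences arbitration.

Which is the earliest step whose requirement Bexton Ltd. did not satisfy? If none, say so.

Step 5

Step 1: 37 days after December 3, 2021 (when the breach is discovered) is January 9, 2022; done December 4, 2021 — timely.
Step 2: 42 days after December 4, 2021 (when the default notice is delivered) is January 15, 2022; done January 13, 2022 — timely.
Step 3: the window is 12–50 days after February 15, 2022 (end of the 33-day hold period, which began when the itemised statement is provided on January 13, 2022), so February 27, 2022 through April 6, 2022; done April 5, 2022, which is between those dates.
Step 4: the window is 8–28 days after April 5, 2022 (when the final cure demand is issued), so April 13, 2022 through May 3, 2022; done April 14, 2022, which is between those dates.
Step 5: the earliest permitted date is 15 days after April 5, 2022 (when the final cure demand is issued), i.e. April 20, 2022; acted on April 16, 2022, 4 days prematurely.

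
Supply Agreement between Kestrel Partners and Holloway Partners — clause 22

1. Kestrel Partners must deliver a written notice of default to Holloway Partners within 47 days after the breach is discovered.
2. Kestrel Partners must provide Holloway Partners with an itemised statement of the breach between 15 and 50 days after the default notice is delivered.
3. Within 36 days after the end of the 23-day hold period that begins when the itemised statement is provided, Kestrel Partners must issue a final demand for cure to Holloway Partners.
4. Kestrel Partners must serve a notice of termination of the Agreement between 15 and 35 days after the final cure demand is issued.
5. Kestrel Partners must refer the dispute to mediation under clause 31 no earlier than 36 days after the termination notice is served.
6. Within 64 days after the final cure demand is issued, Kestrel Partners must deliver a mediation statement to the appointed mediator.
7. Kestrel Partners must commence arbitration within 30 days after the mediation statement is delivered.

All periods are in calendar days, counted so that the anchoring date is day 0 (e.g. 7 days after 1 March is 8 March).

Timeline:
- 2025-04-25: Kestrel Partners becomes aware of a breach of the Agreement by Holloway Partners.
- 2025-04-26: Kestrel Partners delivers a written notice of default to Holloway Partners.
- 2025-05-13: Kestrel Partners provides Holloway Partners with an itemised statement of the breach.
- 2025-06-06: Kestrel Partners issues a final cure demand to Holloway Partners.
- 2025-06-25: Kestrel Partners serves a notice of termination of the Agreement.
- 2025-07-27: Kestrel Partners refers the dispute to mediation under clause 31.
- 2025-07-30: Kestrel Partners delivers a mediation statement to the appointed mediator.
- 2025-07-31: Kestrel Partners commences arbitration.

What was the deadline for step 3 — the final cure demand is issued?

2025-07-11

The itemised statement is provided on 2025-05-13; the 23-day hold period therefore ends 2025-06-05, and step 3 runs from that date. 36 days after 2025-06-05 is 2025-07-11.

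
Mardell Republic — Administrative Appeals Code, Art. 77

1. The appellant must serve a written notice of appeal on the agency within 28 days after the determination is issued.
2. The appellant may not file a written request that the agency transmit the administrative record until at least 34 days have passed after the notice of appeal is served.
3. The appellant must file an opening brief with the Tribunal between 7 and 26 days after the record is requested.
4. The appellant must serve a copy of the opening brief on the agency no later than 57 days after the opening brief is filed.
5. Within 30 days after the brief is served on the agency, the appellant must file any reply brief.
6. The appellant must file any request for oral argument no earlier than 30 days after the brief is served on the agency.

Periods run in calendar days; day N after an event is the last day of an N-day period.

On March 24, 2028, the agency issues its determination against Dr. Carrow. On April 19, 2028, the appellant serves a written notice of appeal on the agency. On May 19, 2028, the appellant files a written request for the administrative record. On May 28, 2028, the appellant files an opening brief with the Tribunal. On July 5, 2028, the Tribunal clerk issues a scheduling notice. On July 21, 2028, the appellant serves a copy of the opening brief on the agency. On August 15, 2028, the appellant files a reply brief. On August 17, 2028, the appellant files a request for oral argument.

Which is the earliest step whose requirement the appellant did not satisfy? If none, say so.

Step 1 — counting 28 days from March 24, 2028 (when the determination is issued) gives a deadline of April 21, 2028; April 19, 2028 is within that limit.
Step 2 — must wait 34 days from April 19, 2028 (when the notice of appeal is served), so not before May 23, 2028; done May 19, 2028 — 4 days too early.
That is the first point of non-compliance.

Step 2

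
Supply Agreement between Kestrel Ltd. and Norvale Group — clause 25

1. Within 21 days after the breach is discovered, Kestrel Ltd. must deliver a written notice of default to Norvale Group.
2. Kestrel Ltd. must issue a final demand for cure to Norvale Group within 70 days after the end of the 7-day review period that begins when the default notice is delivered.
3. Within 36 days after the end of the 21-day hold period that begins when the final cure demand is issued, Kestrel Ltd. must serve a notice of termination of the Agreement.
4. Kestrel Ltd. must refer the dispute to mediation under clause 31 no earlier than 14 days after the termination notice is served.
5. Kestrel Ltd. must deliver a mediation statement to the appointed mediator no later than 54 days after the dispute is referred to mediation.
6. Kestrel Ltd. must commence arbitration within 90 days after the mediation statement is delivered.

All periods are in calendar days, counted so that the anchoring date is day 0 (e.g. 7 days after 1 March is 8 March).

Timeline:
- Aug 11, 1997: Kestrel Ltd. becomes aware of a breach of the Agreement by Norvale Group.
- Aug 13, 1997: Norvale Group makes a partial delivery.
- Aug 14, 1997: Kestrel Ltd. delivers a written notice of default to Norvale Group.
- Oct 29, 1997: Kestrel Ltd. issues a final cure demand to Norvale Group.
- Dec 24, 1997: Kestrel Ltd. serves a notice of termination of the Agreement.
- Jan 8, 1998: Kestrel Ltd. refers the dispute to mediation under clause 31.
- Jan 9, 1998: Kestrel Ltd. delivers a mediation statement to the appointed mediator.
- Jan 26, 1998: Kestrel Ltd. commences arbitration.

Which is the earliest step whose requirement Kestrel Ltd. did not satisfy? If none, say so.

(1) due by Aug 11, 1997 + 21 days = Sep 1, 1997; completed Aug 14, 1997, before the deadline.
(2) due by Aug 21, 1997 + 70 days = Oct 30, 1997; completed Oct 29, 1997, before the deadline.
(3) due by Nov 19, 1997 + 36 days = Dec 25, 1997; done Dec 24, 1997 — timely.
(4) permitted from Dec 24, 1997 + 14 days = Jan 7, 1998 onward; Jan 8, 1998 is on or after that date.
(5) due by Jan 8, 1998 + 54 days = Mar 3, 1998; completed Jan 9, 1998, before the deadline.
(6) due by Jan 9, 1998 + 90 days = Apr 9, 1998; Jan 26, 1998 is within that limit.

None — every step was satisfied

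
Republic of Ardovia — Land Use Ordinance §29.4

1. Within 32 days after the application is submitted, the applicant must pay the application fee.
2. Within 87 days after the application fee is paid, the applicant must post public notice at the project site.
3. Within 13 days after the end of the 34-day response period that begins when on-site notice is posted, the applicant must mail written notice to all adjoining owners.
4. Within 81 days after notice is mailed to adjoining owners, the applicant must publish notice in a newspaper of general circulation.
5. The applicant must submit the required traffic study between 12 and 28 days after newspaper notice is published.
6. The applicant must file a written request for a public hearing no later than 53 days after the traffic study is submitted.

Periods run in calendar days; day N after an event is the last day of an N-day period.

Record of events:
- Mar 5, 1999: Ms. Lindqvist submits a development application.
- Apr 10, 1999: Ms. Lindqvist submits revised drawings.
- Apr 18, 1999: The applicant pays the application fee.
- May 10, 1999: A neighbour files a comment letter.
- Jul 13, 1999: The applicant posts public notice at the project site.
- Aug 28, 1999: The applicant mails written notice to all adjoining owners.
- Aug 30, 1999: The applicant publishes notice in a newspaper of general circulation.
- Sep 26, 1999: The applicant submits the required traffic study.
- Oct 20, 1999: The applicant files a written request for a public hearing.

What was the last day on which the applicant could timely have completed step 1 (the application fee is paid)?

Apr 6, 1999

Step 1 runs from Mar 5, 1999, when the application is submitted. 32 days after Mar 5, 1999 is Apr 6, 1999.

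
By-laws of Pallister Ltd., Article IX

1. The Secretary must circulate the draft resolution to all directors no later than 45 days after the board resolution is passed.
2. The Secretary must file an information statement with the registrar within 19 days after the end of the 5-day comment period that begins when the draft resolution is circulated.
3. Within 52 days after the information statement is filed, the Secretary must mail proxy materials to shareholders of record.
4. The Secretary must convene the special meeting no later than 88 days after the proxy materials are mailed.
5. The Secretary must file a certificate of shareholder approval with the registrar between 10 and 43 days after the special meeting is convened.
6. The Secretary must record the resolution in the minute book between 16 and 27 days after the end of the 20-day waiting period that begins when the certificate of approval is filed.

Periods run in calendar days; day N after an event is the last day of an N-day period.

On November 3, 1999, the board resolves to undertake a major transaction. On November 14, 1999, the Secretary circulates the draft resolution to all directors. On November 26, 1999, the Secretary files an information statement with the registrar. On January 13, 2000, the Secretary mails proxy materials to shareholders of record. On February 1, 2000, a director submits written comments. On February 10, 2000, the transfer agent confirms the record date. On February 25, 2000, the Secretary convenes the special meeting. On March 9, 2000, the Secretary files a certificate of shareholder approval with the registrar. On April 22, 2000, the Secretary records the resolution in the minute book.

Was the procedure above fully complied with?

Yes

(1) due by November 3, 1999 + 45 days = December 18, 1999; completed November 14, 1999, before the deadline.
(2) due by November 19, 1999 + 19 days = December 8, 1999; completed November 26, 1999, before the deadline.
(3) due by November 26, 1999 + 52 days = January 17, 2000; completed January 13, 2000, before the deadline.
(4) due by January 13, 2000 + 88 days = April 10, 2000; completed February 25, 2000, before the deadline.
(5) the permitted window runs from February 25, 2000 + 10 = March 6, 2000 to February 25, 2000 + 43 = April 8, 2000; March 9, 2000 falls inside that range.
(6) the permitted window runs from March 29, 2000 + 16 = April 14, 2000 to March 29, 2000 + 27 = April 25, 2000; April 22, 2000 falls inside that range.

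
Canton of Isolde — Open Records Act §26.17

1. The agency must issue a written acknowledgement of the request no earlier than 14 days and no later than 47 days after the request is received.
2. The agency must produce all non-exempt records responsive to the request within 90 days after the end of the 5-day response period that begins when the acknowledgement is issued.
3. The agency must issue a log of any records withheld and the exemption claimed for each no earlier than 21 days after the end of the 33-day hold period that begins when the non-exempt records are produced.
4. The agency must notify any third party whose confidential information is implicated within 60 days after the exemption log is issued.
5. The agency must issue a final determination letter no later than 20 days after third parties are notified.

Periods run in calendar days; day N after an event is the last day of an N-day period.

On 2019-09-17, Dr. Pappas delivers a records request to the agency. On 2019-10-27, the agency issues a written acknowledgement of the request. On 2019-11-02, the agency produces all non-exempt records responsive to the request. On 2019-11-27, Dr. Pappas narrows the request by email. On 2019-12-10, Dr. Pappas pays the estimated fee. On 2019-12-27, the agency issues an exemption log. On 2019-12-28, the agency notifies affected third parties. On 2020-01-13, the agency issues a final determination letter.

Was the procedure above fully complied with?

Step 1 — 14 and 47 days from 2019-09-17 (when the request is received) are 2019-10-01 and 2019-11-03 respectively; done 2019-10-27, which is between those dates.
Step 2 — counting 90 days from 2019-11-01 (end of the 5-day response period, which began when the acknowledgement is issued on 2019-10-27) gives a deadline of 2020-01-30; completed 2019-11-02, before the deadline.
Step 3 — must wait 21 days from 2019-12-05 (end of the 33-day hold period, which began when the non-exempt records are produced on 2019-11-02), so not before 2019-12-26; done 2019-12-27, after the minimum wait.
Step 4 — counting 60 days from 2019-12-27 (when the exemption log is issued) gives a deadline of 2020-02-25; 2019-12-28 is within that limit.
Step 5 — counting 20 days from 2019-12-28 (when third parties are notified) gives a deadline of 2020-01-17; 2020-01-13 is within that limit.

Yes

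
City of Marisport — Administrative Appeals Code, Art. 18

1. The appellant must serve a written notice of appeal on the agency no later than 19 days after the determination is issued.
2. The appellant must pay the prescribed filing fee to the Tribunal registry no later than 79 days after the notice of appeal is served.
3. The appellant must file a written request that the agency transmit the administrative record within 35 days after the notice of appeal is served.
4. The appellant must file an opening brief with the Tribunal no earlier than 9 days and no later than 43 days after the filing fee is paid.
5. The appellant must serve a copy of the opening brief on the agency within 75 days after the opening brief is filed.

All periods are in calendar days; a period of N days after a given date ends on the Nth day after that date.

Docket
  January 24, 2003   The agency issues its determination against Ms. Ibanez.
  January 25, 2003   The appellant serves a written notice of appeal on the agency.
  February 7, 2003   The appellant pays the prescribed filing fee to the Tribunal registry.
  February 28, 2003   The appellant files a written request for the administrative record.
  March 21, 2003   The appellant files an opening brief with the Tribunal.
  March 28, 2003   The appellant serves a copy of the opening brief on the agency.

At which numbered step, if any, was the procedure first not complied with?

Step 1 — counting 19 days from January 24, 2003 (when the determination is issued) gives a deadline of February 12, 2003; done January 25, 2003 — timely.
Step 2 — counting 79 days from January 25, 2003 (when the notice of appeal is served) gives a deadline of April 14, 2003; done February 7, 2003 — timely.
Step 3 — counting 35 days from January 25, 2003 (when the notice of appeal is served) gives a deadline of March 1, 2003; February 28, 2003 is within that limit.
Step 4 — 9 and 43 days from February 7, 2003 (when the filing fee is paid) are February 16, 2003 and March 22, 2003 respectively; done March 21, 2003, which is between those dates.
Step 5 — counting 75 days from March 21, 2003 (when the opening brief is filed) gives a deadline of June 4, 2003; done March 28, 2003 — timely.

None — every step was satisfied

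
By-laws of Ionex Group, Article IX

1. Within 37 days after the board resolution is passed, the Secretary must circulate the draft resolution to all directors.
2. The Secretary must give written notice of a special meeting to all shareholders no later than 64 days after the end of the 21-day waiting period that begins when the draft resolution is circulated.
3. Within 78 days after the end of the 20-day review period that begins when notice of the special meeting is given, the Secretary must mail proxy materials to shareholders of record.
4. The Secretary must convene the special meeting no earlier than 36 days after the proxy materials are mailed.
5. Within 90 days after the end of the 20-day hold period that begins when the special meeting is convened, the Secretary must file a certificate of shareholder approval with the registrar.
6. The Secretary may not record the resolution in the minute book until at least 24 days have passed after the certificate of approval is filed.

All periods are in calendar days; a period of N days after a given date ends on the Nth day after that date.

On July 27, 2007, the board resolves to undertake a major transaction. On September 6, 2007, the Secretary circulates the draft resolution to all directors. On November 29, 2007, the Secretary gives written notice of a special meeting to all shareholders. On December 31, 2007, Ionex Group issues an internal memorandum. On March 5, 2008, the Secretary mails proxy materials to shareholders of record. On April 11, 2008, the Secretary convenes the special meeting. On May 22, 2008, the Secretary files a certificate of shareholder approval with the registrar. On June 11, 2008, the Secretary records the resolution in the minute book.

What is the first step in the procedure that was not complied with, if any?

Step 1: 37 days after July 27, 2007 (when the board resolution is passed) is September 2, 2007; September 6, 2007 misses that deadline by 4 days.

Step 1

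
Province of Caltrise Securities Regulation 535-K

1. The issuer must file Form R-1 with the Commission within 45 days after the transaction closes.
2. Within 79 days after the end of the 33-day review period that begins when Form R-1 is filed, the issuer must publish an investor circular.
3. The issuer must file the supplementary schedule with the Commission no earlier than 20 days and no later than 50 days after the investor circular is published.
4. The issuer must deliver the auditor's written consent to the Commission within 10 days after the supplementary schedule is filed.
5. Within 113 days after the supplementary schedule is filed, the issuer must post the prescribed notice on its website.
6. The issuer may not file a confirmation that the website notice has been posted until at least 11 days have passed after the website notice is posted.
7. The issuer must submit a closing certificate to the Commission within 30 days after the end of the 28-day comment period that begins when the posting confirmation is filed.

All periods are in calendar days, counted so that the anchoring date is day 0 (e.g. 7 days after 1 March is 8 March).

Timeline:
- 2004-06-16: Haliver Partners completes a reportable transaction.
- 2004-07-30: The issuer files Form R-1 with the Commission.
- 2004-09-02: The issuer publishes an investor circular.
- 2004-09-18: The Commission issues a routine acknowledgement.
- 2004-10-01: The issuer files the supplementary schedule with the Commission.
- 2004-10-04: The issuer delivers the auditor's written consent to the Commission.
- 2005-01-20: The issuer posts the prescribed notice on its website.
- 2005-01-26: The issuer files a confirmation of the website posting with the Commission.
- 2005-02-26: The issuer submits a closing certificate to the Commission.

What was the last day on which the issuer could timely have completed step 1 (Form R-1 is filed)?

2004-07-31

Step 1 runs from 2004-06-16, when the transaction closes. 45 days after 2004-06-16 is 2004-07-31.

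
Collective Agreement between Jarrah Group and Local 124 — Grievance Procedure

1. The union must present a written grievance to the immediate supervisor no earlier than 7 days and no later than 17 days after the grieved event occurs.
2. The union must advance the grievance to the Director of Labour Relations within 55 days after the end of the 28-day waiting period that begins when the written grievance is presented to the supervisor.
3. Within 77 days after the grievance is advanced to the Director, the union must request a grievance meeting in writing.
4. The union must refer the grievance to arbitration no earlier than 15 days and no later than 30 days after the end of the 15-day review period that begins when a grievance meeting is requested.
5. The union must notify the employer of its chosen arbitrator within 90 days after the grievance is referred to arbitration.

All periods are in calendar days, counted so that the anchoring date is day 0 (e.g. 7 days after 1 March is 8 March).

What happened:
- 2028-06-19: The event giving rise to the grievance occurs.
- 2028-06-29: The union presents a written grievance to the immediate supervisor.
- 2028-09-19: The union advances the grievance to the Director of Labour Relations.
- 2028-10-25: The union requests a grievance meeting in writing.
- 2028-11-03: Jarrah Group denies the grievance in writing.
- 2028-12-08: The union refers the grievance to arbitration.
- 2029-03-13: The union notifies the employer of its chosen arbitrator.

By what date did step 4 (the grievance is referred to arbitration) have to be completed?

2028-12-09

A grievance meeting is requested on 2028-10-25; the 15-day review period therefore ends 2028-11-09, and step 4 runs from that date. The window is 15–30 days after 2028-11-09; it closes on 2028-12-09.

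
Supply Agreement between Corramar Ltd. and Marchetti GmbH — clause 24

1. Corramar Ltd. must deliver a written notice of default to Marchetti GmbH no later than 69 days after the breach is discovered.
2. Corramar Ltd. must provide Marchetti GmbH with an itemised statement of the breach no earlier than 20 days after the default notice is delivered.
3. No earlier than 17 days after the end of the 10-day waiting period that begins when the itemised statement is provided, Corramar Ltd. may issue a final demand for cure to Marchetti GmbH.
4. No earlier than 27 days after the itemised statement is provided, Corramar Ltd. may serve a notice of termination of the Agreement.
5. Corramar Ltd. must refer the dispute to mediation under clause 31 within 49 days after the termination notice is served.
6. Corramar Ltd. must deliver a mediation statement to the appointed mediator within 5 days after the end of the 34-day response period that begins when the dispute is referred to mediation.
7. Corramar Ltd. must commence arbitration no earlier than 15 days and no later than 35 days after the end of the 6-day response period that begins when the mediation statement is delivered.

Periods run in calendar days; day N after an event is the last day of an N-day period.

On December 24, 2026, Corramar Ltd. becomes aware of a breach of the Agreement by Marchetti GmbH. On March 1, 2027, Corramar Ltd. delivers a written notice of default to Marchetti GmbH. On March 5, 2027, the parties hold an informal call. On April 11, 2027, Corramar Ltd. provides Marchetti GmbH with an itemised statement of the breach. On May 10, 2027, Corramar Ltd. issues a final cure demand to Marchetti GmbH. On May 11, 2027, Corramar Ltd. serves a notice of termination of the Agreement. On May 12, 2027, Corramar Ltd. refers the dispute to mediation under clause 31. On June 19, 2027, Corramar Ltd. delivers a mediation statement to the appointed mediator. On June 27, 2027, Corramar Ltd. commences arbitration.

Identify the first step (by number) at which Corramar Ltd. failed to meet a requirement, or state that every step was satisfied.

Step 7

Step 1 — counting 69 days from December 24, 2026 (when the breach is discovered) gives a deadline of March 3, 2027; completed March 1, 2027, before the deadline.
Step 2 — must wait 20 days from March 1, 2027 (when the default notice is delivered), so not before March 21, 2027; done April 11, 2027, after the minimum wait.
Step 3 — must wait 17 days from April 21, 2027 (end of the 10-day waiting period, which began when the itemised statement is provided on April 11, 2027), so not before May 8, 2027; done May 10, 2027 — permitted.
Step 4 — must wait 27 days from April 11, 2027 (when the itemised statement is provided), so not before May 8, 2027; done May 11, 2027 — permitted.
Step 5 — counting 49 days from May 11, 2027 (when the termination notice is served) gives a deadline of June 29, 2027; done May 12, 2027 — timely.
Step 6 — counting 5 days from June 15, 2027 (end of the 34-day response period, which began when the dispute is referred to mediation on May 12, 2027) gives a deadline of June 20, 2027; completed June 19, 2027, before the deadline.
Step 7 — 15 and 35 days from June 25, 2027 (end of the 6-day response period, which began when the mediation statement is delivered on June 19, 2027) are July 10, 2027 and July 30, 2027 respectively; done June 27, 2027 — 13 days before the window opened.
No need to go further; step 7 was not satisfied.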